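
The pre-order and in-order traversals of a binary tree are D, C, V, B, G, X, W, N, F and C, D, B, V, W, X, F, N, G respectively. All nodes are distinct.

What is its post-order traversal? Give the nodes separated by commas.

The first element of pre-order is the root; it splits in-order into left and right subtrees.
Root D: left subtree has 1 node {C}, right has 7 {B, V, W, X, F, N, G}.
  Root V: left subtree has 1 node {B}, right has 5 {W, X, F, N, G}.
    Root G: left subtree has 4 nodes {W, X, F, N}, right has 0 { }.
      Root X: left subtree has 1 node {W}, right has 2 {F, N}.
        Root N: left subtree has 1 node {F}, right has 0 { }.

C, B, W, F, N, X, G, V, D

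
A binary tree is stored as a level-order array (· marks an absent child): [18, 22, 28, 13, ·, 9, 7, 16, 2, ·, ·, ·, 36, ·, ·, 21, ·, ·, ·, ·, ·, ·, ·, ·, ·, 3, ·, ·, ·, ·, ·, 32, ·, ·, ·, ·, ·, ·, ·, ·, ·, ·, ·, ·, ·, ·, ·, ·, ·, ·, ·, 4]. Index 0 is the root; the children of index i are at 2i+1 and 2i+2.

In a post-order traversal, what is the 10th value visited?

Post-order visits the left subtree, then the right subtree, then the node.
At 18: go left to 22.
  At 22: go left to 13.
    At 13: go left to 16.
      At 16: go left to 21.
        At 21: go left to 32.
          32 is a leaf — visit 32.
        At 21: no right child.
        Visit 21.
      At 16: no right child.
      Visit 16.
    At 13: go right to 2.
      2 is a leaf — visit 2.
    Visit 13.
  At 22: no right child.
  Visit 22.
At 18: go right to 28.
  At 28: go left to 9.
    At 9: no left child.
    At 9: go right to 36.
      At 36: go left to 3.
        At 3: go left to 4.
          4 is a leaf — visit 4.
        At 3: no right child.
        Visit 3.
      At 36: no right child.
      Visit 36.
    Visit 9.
  At 28: go right to 7.
    7 is a leaf — visit 7.
  Visit 28.
Visit 18.
Full post-order sequence: 32, 21, 16, 2, 13, 22, 4, 3, 36, 9, 7, 28, 18.

9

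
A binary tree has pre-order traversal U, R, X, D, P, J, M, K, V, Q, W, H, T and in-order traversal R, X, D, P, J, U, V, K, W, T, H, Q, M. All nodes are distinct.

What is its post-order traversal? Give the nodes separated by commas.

J, P, D, X, R, V, T, H, W, Q, K, M, U

The first element of pre-order is the root; it splits in-order into left and right subtrees.
Root U: left subtree has 5 nodes {R, X, D, P, J}, right has 7 {V, K, W, T, H, Q, M}.
  Root R: left subtree has 0 nodes { }, right has 4 {X, D, P, J}.
    Root X: left subtree has 0 nodes { }, right has 3 {D, P, J}.
      Root D: left subtree has 0 nodes { }, right has 2 {P, J}.
        Root P: left subtree has 0 nodes { }, right has 1 {J}.
  Root M: left subtree has 6 nodes {V, K, W, T, H, Q}, right has 0 { }.
    Root K: left subtree has 1 node {V}, right has 4 {W, T, H, Q}.
      Root Q: left subtree has 3 nodes {W, T, H}, right has 0 { }.
        Root W: left subtree has 0 nodes { }, right has 2 {T, H}.
          Root H: left subtree has 1 node {T}, right has 0 { }.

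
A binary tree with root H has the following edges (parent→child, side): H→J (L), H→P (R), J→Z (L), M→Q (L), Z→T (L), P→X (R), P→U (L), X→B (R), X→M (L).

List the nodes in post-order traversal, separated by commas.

Post-order visits the left subtree, then the right subtree, then the node.
At H: go left to J.
  At J: go left to Z.
    At Z: go left to T.
      T is a leaf — visit T.
    At Z: no right child.
    Visit Z.
  At J: no right child.
  Visit J.
At H: go right to P.
  At P: go left to U.
    U is a leaf — visit U.
  At P: go right to X.
    At X: go left to M.
      At M: go left to Q.
        Q is a leaf — visit Q.
      At M: no right child.
      Visit M.
    At X: go right to B.
      B is a leaf — visit B.
    Visit X.
  Visit P.
Visit H.

T, Z, J, U, Q, M, B, X, P, H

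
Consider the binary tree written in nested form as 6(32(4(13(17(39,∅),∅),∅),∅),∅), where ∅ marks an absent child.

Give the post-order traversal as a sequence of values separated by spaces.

Post-order visits the left subtree, then the right subtree, then the node.
At 6: go left to 32.
  At 32: go left to 4.
    At 4: go left to 13.
      At 13: go left to 17.
        At 17: go left to 39.
          39 is a leaf — visit 39.
        At 17: no right child.
        Visit 17.
      At 13: no right child.
      Visit 13.
    At 4: no right child.
    Visit 4.
  At 32: no right child.
  Visit 32.
At 6: no right child.
Visit 6.

39 17 13 4 32 6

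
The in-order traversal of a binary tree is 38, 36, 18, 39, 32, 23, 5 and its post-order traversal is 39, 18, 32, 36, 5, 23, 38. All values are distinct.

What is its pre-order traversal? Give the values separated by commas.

The last element of post-order is the root; it splits in-order into left and right subtrees.
Root 38: left subtree has 0 nodes { }, right has 6 {36, 18, 39, 32, 23, 5}.
  Root 23: left subtree has 4 nodes {36, 18, 39, 32}, right has 1 {5}.
    Root 36: left subtree has 0 nodes { }, right has 3 {18, 39, 32}.
      Root 32: left subtree has 2 nodes {18, 39}, right has 0 { }.
        Root 18: left subtree has 0 nodes { }, right has 1 {39}.

38, 23, 36, 32, 18, 39, 5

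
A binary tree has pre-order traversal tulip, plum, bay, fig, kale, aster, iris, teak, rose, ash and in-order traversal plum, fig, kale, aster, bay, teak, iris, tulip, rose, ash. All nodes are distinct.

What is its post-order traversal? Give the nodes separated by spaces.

aster kale fig teak iris bay plum ash rose tulip

The first element of pre-order is the root; it splits in-order into left and right subtrees.
Root tulip: left subtree has 7 nodes {plum, fig, kale, aster, bay, teak, iris}, right has 2 {rose, ash}.
  Root plum: left subtree has 0 nodes { }, right has 6 {fig, kale, aster, bay, teak, iris}.
    Root bay: left subtree has 3 nodes {fig, kale, aster}, right has 2 {teak, iris}.
      Root fig: left subtree has 0 nodes { }, right has 2 {kale, aster}.
        Root kale: left subtree has 0 nodes { }, right has 1 {aster}.
      Root iris: left subtree has 1 node {teak}, right has 0 { }.
  Root rose: left subtree has 0 nodes { }, right has 1 {ash}.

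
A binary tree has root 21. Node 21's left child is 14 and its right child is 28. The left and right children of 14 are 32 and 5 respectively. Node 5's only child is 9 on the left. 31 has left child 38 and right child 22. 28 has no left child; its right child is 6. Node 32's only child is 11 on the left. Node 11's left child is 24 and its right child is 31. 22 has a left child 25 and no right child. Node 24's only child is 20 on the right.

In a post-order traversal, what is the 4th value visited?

Post-order visits the left subtree, then the right subtree, then the node.
At 21: go left to 14.
  At 14: go left to 32.
    At 32: go left to 11.
      At 11: go left to 24.
        At 24: no left child.
        At 24: go right to 20.
          20 is a leaf — visit 20.
        Visit 24.
      At 11: go right to 31.
        At 31: go left to 38.
          38 is a leaf — visit 38.
        At 31: go right to 22.
          At 22: go left to 25.
            25 is a leaf — visit 25.
          At 22: no right child.
          Visit 22.
        Visit 31.
      Visit 11.
    At 32: no right child.
    Visit 32.
  At 14: go right to 5.
    At 5: go left to 9.
      9 is a leaf — visit 9.
    At 5: no right child.
    Visit 5.
  Visit 14.
At 21: go right to 28.
  At 28: no left child.
  At 28: go right to 6.
    6 is a leaf — visit 6.
  Visit 28.
Visit 21.
Full post-order sequence: 20, 24, 38, 25, 22, 31, 11, 32, 9, 5, 14, 6, 28, 21.

25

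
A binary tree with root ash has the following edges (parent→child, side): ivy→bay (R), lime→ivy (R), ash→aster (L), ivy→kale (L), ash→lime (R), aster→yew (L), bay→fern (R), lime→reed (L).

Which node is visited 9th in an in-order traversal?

fern

In-order visits the left subtree, then the node, then the right subtree.
At ash: go left to aster.
  At aster: go left to yew.
    yew is a leaf — visit yew.
  Visit aster.
  At aster: no right child.
Visit ash.
At ash: go right to lime.
  At lime: go left to reed.
    reed is a leaf — visit reed.
  Visit lime.
  At lime: go right to ivy.
    At ivy: go left to kale.
      kale is a leaf — visit kale.
    Visit ivy.
    At ivy: go right to bay.
      At bay: no left child.
      Visit bay.
      At bay: go right to fern.
        fern is a leaf — visit fern.
Full in-order sequence: yew, aster, ash, reed, lime, kale, ivy, bay, fern.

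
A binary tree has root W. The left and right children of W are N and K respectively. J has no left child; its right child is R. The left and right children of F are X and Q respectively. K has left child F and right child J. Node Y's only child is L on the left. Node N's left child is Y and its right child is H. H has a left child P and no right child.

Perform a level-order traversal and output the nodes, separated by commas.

W, N, K, Y, H, F, J, L, P, X, Q, R

Level-order visits nodes level by level from the root, left to right within each level.
Level 0: W
Level 1: N, K
Level 2: Y, H, F, J
Level 3: L, P, X, Q, R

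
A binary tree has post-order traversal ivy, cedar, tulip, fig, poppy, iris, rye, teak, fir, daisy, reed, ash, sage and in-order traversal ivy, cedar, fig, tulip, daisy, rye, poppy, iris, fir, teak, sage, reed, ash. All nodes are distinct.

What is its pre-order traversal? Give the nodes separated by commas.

The last element of post-order is the root; it splits in-order into left and right subtrees.
Root sage: left subtree has 10 nodes {ivy, cedar, fig, tulip, daisy, rye, poppy, iris, fir, teak}, right has 2 {reed, ash}.
  Root daisy: left subtree has 4 nodes {ivy, cedar, fig, tulip}, right has 5 {rye, poppy, iris, fir, teak}.
    Root fig: left subtree has 2 nodes {ivy, cedar}, right has 1 {tulip}.
      Root cedar: left subtree has 1 node {ivy}, right has 0 { }.
    Root fir: left subtree has 3 nodes {rye, poppy, iris}, right has 1 {teak}.
      Root rye: left subtree has 0 nodes { }, right has 2 {poppy, iris}.
        Root iris: left subtree has 1 node {poppy}, right has 0 { }.
  Root ash: left subtree has 1 node {reed}, right has 0 { }.

sage, daisy, fig, cedar, ivy, tulip, fir, rye, iris, poppy, teak, ash, reed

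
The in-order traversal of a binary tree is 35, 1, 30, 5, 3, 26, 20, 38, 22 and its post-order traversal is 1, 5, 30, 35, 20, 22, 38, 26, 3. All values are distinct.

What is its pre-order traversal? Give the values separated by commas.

The last element of post-order is the root; it splits in-order into left and right subtrees.
Root 3: left subtree has 4 nodes {35, 1, 30, 5}, right has 4 {26, 20, 38, 22}.
  Root 35: left subtree has 0 nodes { }, right has 3 {1, 30, 5}.
    Root 30: left subtree has 1 node {1}, right has 1 {5}.
  Root 26: left subtree has 0 nodes { }, right has 3 {20, 38, 22}.
    Root 38: left subtree has 1 node {20}, right has 1 {22}.

3, 35, 30, 1, 5, 26, 38, 20, 22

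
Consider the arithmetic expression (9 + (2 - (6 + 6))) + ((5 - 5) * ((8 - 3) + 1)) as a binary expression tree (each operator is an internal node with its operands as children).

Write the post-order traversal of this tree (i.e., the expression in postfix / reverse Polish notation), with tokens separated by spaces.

9 2 6 6 + - + 5 5 - 8 3 - 1 + * +

Post-order on an expression tree gives postfix notation: for each operator, emit left operand, right operand, then the operator.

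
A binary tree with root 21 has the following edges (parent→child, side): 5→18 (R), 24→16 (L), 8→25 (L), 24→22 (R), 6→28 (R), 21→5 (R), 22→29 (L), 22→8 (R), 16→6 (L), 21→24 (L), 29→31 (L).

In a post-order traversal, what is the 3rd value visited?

16

Post-order visits the left subtree, then the right subtree, then the node.
At 21: go left to 24.
  At 24: go left to 16.
    At 16: go left to 6.
      At 6: no left child.
      At 6: go right to 28.
        28 is a leaf — visit 28.
      Visit 6.
    At 16: no right child.
    Visit 16.
  At 24: go right to 22.
    At 22: go left to 29.
      At 29: go left to 31.
        31 is a leaf — visit 31.
      At 29: no right child.
      Visit 29.
    At 22: go right to 8.
      At 8: go left to 25.
        25 is a leaf — visit 25.
      At 8: no right child.
      Visit 8.
    Visit 22.
  Visit 24.
At 21: go right to 5.
  At 5: no left child.
  At 5: go right to 18.
    18 is a leaf — visit 18.
  Visit 5.
Visit 21.
Full post-order sequence: 28, 6, 16, 31, 29, 25, 8, 22, 24, 18, 5, 21.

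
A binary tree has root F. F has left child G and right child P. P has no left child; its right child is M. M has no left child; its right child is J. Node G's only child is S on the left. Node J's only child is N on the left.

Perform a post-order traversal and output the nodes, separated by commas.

S, G, N, J, M, P, F

Post-order visits the left subtree, then the right subtree, then the node.
At F: go left to G.
  At G: go left to S.
    S is a leaf — visit S.
  At G: no right child.
  Visit G.
At F: go right to P.
  At P: no left child.
  At P: go right to M.
    At M: no left child.
    At M: go right to J.
      At J: go left to N.
        N is a leaf — visit N.
      At J: no right child.
      Visit J.
    Visit M.
  Visit P.
Visit F.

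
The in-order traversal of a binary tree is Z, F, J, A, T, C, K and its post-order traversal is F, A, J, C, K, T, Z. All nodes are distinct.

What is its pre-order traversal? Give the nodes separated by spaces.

Z T J F A K C

The last element of post-order is the root; it splits in-order into left and right subtrees.
Root Z: left subtree has 0 nodes { }, right has 6 {F, J, A, T, C, K}.
  Root T: left subtree has 3 nodes {F, J, A}, right has 2 {C, K}.
    Root J: left subtree has 1 node {F}, right has 1 {A}.
    Root K: left subtree has 1 node {C}, right has 0 { }.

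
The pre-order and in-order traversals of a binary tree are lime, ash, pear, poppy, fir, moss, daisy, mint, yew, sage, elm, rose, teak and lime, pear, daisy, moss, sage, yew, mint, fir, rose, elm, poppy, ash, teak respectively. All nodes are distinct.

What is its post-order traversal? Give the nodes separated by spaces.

The first element of pre-order is the root; it splits in-order into left and right subtrees.
Root lime: left subtree has 0 nodes { }, right has 12 {pear, daisy, moss, sage, yew, mint, fir, rose, elm, poppy, ash, teak}.
  Root ash: left subtree has 10 nodes {pear, daisy, moss, sage, yew, mint, fir, rose, elm, poppy}, right has 1 {teak}.
    Root pear: left subtree has 0 nodes { }, right has 9 {daisy, moss, sage, yew, mint, fir, rose, elm, poppy}.
      Root poppy: left subtree has 8 nodes {daisy, moss, sage, yew, mint, fir, rose, elm}, right has 0 { }.
        Root fir: left subtree has 5 nodes {daisy, moss, sage, yew, mint}, right has 2 {rose, elm}.
          Root moss: left subtree has 1 node {daisy}, right has 3 {sage, yew, mint}.
            Root mint: left subtree has 2 nodes {sage, yew}, right has 0 { }.
              Root yew: left subtree has 1 node {sage}, right has 0 { }.
          Root elm: left subtree has 1 node {rose}, right has 0 { }.

daisy sage yew mint moss rose elm fir poppy pear teak ash lime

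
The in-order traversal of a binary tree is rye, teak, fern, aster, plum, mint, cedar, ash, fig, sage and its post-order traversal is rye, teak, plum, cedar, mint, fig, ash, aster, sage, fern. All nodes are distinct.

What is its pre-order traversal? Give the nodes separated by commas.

The last element of post-order is the root; it splits in-order into left and right subtrees.
Root fern: left subtree has 2 nodes {rye, teak}, right has 7 {aster, plum, mint, cedar, ash, fig, sage}.
  Root teak: left subtree has 1 node {rye}, right has 0 { }.
  Root sage: left subtree has 6 nodes {aster, plum, mint, cedar, ash, fig}, right has 0 { }.
    Root aster: left subtree has 0 nodes { }, right has 5 {plum, mint, cedar, ash, fig}.
      Root ash: left subtree has 3 nodes {plum, mint, cedar}, right has 1 {fig}.
        Root mint: left subtree has 1 node {plum}, right has 1 {cedar}.

fern, teak, rye, sage, aster, ash, mint, plum, cedar, fig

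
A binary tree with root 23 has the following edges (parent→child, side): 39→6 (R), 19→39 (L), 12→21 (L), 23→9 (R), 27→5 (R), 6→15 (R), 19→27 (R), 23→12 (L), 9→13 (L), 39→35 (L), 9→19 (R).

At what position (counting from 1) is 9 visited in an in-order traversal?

In-order visits the left subtree, then the node, then the right subtree.
At 23: go left to 12.
  At 12: go left to 21.
    21 is a leaf — visit 21.
  Visit 12.
  At 12: no right child.
Visit 23.
At 23: go right to 9.
  At 9: go left to 13.
    13 is a leaf — visit 13.
  Visit 9.
  At 9: go right to 19.
    At 19: go left to 39.
      At 39: go left to 35.
        35 is a leaf — visit 35.
      Visit 39.
      At 39: go right to 6.
        At 6: no left child.
        Visit 6.
        At 6: go right to 15.
          15 is a leaf — visit 15.
    Visit 19.
    At 19: go right to 27.
      At 27: no left child.
      Visit 27.
      At 27: go right to 5.
        5 is a leaf — visit 5.
Full in-order sequence: 21, 12, 23, 13, 9, 35, 39, 6, 15, 19, 27, 5.

5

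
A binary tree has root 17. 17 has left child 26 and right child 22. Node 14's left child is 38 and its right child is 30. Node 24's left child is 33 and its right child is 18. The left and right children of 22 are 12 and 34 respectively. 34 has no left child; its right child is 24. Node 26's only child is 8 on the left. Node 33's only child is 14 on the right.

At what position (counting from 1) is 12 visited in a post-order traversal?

3

Post-order visits the left subtree, then the right subtree, then the node.
At 17: go left to 26.
  At 26: go left to 8.
    8 is a leaf — visit 8.
  At 26: no right child.
  Visit 26.
At 17: go right to 22.
  At 22: go left to 12.
    12 is a leaf — visit 12.
  At 22: go right to 34.
    At 34: no left child.
    At 34: go right to 24.
      At 24: go left to 33.
        At 33: no left child.
        At 33: go right to 14.
          At 14: go left to 38.
            38 is a leaf — visit 38.
          At 14: go right to 30.
            30 is a leaf — visit 30.
          Visit 14.
        Visit 33.
      At 24: go right to 18.
        18 is a leaf — visit 18.
      Visit 24.
    Visit 34.
  Visit 22.
Visit 17.
Full post-order sequence: 8, 26, 12, 38, 30, 14, 33, 18, 24, 34, 22, 17.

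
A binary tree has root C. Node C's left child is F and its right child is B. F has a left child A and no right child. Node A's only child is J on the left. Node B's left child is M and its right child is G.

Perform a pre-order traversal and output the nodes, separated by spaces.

Pre-order visits the node, then its left subtree, then its right subtree.
Visit C.
At C: go left to F.
  Visit F.
  At F: go left to A.
    Visit A.
    At A: go left to J.
      J is a leaf — visit J.
    At A: no right child.
  At F: no right child.
At C: go right to B.
  Visit B.
  At B: go left to M.
    M is a leaf — visit M.
  At B: go right to G.
    G is a leaf — visit G.

C F A J B M G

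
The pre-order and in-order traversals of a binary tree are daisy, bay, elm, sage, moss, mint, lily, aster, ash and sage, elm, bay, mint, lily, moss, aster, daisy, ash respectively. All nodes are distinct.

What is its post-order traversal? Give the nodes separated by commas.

The first element of pre-order is the root; it splits in-order into left and right subtrees.
Root daisy: left subtree has 7 nodes {sage, elm, bay, mint, lily, moss, aster}, right has 1 {ash}.
  Root bay: left subtree has 2 nodes {sage, elm}, right has 4 {mint, lily, moss, aster}.
    Root elm: left subtree has 1 node {sage}, right has 0 { }.
    Root moss: left subtree has 2 nodes {mint, lily}, right has 1 {aster}.
      Root mint: left subtree has 0 nodes { }, right has 1 {lily}.

sage, elm, lily, mint, aster, moss, bay, ash, daisy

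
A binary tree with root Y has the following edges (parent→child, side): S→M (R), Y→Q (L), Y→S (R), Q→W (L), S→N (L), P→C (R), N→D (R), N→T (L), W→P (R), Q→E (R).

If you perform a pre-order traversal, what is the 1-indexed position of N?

8

Pre-order visits the node, then its left subtree, then its right subtree.
Visit Y.
At Y: go left to Q.
  Visit Q.
  At Q: go left to W.
    Visit W.
    At W: no left child.
    At W: go right to P.
      Visit P.
      At P: no left child.
      At P: go right to C.
        C is a leaf — visit C.
  At Q: go right to E.
    E is a leaf — visit E.
At Y: go right to S.
  Visit S.
  At S: go left to N.
    Visit N.
    At N: go left to T.
      T is a leaf — visit T.
    At N: go right to D.
      D is a leaf — visit D.
  At S: go right to M.
    M is a leaf — visit M.
Full pre-order sequence: Y, Q, W, P, C, E, S, N, T, D, M.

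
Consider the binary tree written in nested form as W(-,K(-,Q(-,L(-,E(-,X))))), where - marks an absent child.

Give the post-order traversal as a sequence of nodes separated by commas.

Post-order visits the left subtree, then the right subtree, then the node.
At W: no left child.
At W: go right to K.
  At K: no left child.
  At K: go right to Q.
    At Q: no left child.
    At Q: go right to L.
      At L: no left child.
      At L: go right to E.
        At E: no left child.
        At E: go right to X.
          X is a leaf — visit X.
        Visit E.
      Visit L.
    Visit Q.
  Visit K.
Visit W.

X, E, L, Q, K, W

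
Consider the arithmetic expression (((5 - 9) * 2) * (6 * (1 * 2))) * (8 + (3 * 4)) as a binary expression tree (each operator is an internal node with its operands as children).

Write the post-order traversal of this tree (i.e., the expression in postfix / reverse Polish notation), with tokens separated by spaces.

5 9 - 2 * 6 1 2 * * * 8 3 4 * + *

Post-order on an expression tree gives postfix notation: for each operator, emit left operand, right operand, then the operator.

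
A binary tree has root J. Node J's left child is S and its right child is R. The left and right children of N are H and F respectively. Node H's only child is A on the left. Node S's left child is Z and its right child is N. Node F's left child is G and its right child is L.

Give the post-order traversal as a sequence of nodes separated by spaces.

Post-order visits the left subtree, then the right subtree, then the node.
At J: go left to S.
  At S: go left to Z.
    Z is a leaf — visit Z.
  At S: go right to N.
    At N: go left to H.
      At H: go left to A.
        A is a leaf — visit A.
      At H: no right child.
      Visit H.
    At N: go right to F.
      At F: go left to G.
        G is a leaf — visit G.
      At F: go right to L.
        L is a leaf — visit L.
      Visit F.
    Visit N.
  Visit S.
At J: go right to R.
  R is a leaf — visit R.
Visit J.

Z A H G L F N S R J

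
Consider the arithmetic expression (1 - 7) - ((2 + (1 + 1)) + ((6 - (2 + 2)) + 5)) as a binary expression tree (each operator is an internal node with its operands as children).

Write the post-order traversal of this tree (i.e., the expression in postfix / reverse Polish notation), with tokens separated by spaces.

Post-order on an expression tree gives postfix notation: for each operator, emit left operand, right operand, then the operator.

1 7 - 2 1 1 + + 6 2 2 + - 5 + + -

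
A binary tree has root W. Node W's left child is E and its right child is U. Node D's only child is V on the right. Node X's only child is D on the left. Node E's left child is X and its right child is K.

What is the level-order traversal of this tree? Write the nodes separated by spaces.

W E U X K D V

Level-order visits nodes level by level from the root, left to right within each level.
Level 0: W
Level 1: E, U
Level 2: X, K
Level 3: D
Level 4: V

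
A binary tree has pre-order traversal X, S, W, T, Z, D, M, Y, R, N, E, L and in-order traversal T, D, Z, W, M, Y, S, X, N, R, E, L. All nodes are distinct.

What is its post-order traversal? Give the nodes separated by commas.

The first element of pre-order is the root; it splits in-order into left and right subtrees.
Root X: left subtree has 7 nodes {T, D, Z, W, M, Y, S}, right has 4 {N, R, E, L}.
  Root S: left subtree has 6 nodes {T, D, Z, W, M, Y}, right has 0 { }.
    Root W: left subtree has 3 nodes {T, D, Z}, right has 2 {M, Y}.
      Root T: left subtree has 0 nodes { }, right has 2 {D, Z}.
        Root Z: left subtree has 1 node {D}, right has 0 { }.
      Root M: left subtree has 0 nodes { }, right has 1 {Y}.
  Root R: left subtree has 1 node {N}, right has 2 {E, L}.
    Root E: left subtree has 0 nodes { }, right has 1 {L}.

D, Z, T, Y, M, W, S, N, L, E, R, X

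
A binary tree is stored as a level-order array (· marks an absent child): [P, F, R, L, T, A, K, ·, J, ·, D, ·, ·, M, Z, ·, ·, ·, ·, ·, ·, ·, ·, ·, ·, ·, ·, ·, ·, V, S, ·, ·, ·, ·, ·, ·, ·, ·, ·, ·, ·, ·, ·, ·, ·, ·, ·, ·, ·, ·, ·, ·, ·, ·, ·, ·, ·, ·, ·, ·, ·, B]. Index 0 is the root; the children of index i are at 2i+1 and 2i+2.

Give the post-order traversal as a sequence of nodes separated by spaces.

Post-order visits the left subtree, then the right subtree, then the node.
At P: go left to F.
  At F: go left to L.
    At L: no left child.
    At L: go right to J.
      J is a leaf — visit J.
    Visit L.
  At F: go right to T.
    At T: no left child.
    At T: go right to D.
      D is a leaf — visit D.
    Visit T.
  Visit F.
At P: go right to R.
  At R: go left to A.
    A is a leaf — visit A.
  At R: go right to K.
    At K: go left to M.
      M is a leaf — visit M.
    At K: go right to Z.
      At Z: go left to V.
        V is a leaf — visit V.
      At Z: go right to S.
        At S: no left child.
        At S: go right to B.
          B is a leaf — visit B.
        Visit S.
      Visit Z.
    Visit K.
  Visit R.
Visit P.

J L D T F A M V B S Z K R P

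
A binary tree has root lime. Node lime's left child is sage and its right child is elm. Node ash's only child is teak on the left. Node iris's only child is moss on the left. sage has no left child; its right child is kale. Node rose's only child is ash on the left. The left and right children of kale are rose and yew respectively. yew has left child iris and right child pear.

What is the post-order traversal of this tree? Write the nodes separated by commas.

Post-order visits the left subtree, then the right subtree, then the node.
At lime: go left to sage.
  At sage: no left child.
  At sage: go right to kale.
    At kale: go left to rose.
      At rose: go left to ash.
        At ash: go left to teak.
          teak is a leaf — visit teak.
        At ash: no right child.
        Visit ash.
      At rose: no right child.
      Visit rose.
    At kale: go right to yew.
      At yew: go left to iris.
        At iris: go left to moss.
          moss is a leaf — visit moss.
        At iris: no right child.
        Visit iris.
      At yew: go right to pear.
        pear is a leaf — visit pear.
      Visit yew.
    Visit kale.
  Visit sage.
At lime: go right to elm.
  elm is a leaf — visit elm.
Visit lime.

teak, ash, rose, moss, iris, pear, yew, kale, sage, elm, lime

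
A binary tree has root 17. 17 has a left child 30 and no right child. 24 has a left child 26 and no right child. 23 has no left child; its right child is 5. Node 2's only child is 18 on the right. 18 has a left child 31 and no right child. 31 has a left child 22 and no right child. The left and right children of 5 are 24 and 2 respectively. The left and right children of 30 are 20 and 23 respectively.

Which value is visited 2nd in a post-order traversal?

26

Post-order visits the left subtree, then the right subtree, then the node.
At 17: go left to 30.
  At 30: go left to 20.
    20 is a leaf — visit 20.
  At 30: go right to 23.
    At 23: no left child.
    At 23: go right to 5.
      At 5: go left to 24.
        At 24: go left to 26.
          26 is a leaf — visit 26.
        At 24: no right child.
        Visit 24.
      At 5: go right to 2.
        At 2: no left child.
        At 2: go right to 18.
          At 18: go left to 31.
            At 31: go left to 22.
              22 is a leaf — visit 22.
            At 31: no right child.
            Visit 31.
          At 18: no right child.
          Visit 18.
        Visit 2.
      Visit 5.
    Visit 23.
  Visit 30.
At 17: no right child.
Visit 17.
Full post-order sequence: 20, 26, 24, 22, 31, 18, 2, 5, 23, 30, 17.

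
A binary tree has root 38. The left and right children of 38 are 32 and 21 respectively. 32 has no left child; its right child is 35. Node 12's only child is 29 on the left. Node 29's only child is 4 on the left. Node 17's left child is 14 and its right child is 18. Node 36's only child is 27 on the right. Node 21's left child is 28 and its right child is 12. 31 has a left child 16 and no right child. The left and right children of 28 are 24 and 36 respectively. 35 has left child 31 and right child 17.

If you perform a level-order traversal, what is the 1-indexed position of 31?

7

Level-order visits nodes level by level from the root, left to right within each level.
Level 0: 38
Level 1: 32, 21
Level 2: 35, 28, 12
Level 3: 31, 17, 24, 36, 29
Level 4: 16, 14, 18, 27, 4
Full level-order sequence: 38, 32, 21, 35, 28, 12, 31, 17, 24, 36, 29, 16, 14, 18, 27, 4.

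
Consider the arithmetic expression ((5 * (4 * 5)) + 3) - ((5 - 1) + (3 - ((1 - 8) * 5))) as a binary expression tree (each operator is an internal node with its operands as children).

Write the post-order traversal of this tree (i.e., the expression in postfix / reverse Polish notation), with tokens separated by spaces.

5 4 5 * * 3 + 5 1 - 3 1 8 - 5 * - + -

Post-order on an expression tree gives postfix notation: for each operator, emit left operand, right operand, then the operator.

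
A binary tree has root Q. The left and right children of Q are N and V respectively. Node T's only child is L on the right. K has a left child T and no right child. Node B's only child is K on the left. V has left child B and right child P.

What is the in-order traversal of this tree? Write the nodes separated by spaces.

In-order visits the left subtree, then the node, then the right subtree.
At Q: go left to N.
  N is a leaf — visit N.
Visit Q.
At Q: go right to V.
  At V: go left to B.
    At B: go left to K.
      At K: go left to T.
        At T: no left child.
        Visit T.
        At T: go right to L.
          L is a leaf — visit L.
      Visit K.
      At K: no right child.
    Visit B.
    At B: no right child.
  Visit V.
  At V: go right to P.
    P is a leaf — visit P.

N Q T L K B V P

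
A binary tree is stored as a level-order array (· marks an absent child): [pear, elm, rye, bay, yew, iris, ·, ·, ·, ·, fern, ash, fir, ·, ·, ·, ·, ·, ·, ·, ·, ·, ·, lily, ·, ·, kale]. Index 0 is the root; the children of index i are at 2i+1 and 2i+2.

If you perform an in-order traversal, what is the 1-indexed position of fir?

In-order visits the left subtree, then the node, then the right subtree.
At pear: go left to elm.
  At elm: go left to bay.
    bay is a leaf — visit bay.
  Visit elm.
  At elm: go right to yew.
    At yew: no left child.
    Visit yew.
    At yew: go right to fern.
      fern is a leaf — visit fern.
Visit pear.
At pear: go right to rye.
  At rye: go left to iris.
    At iris: go left to ash.
      At ash: go left to lily.
        lily is a leaf — visit lily.
      Visit ash.
      At ash: no right child.
    Visit iris.
    At iris: go right to fir.
      At fir: no left child.
      Visit fir.
      At fir: go right to kale.
        kale is a leaf — visit kale.
  Visit rye.
  At rye: no right child.
Full in-order sequence: bay, elm, yew, fern, pear, lily, ash, iris, fir, kale, rye.

9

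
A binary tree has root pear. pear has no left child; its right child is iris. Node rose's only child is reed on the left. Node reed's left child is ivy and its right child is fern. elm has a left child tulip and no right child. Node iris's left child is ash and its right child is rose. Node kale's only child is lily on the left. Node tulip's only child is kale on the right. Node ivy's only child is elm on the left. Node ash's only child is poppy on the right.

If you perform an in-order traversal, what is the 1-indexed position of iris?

4

In-order visits the left subtree, then the node, then the right subtree.
At pear: no left child.
Visit pear.
At pear: go right to iris.
  At iris: go left to ash.
    At ash: no left child.
    Visit ash.
    At ash: go right to poppy.
      poppy is a leaf — visit poppy.
  Visit iris.
  At iris: go right to rose.
    At rose: go left to reed.
      At reed: go left to ivy.
        At ivy: go left to elm.
          At elm: go left to tulip.
            At tulip: no left child.
            Visit tulip.
            At tulip: go right to kale.
              At kale: go left to lily.
                lily is a leaf — visit lily.
              Visit kale.
              At kale: no right child.
          Visit elm.
          At elm: no right child.
        Visit ivy.
        At ivy: no right child.
      Visit reed.
      At reed: go right to fern.
        fern is a leaf — visit fern.
    Visit rose.
    At rose: no right child.
Full in-order sequence: pear, ash, poppy, iris, tulip, lily, kale, elm, ivy, reed, fern, rose.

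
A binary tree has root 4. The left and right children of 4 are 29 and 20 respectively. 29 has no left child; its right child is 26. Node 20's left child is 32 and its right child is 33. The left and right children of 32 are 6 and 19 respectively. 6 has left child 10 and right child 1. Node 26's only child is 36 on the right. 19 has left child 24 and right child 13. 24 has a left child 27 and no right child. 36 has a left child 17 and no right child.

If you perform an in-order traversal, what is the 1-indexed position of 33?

15

In-order visits the left subtree, then the node, then the right subtree.
At 4: go left to 29.
  At 29: no left child.
  Visit 29.
  At 29: go right to 26.
    At 26: no left child.
    Visit 26.
    At 26: go right to 36.
      At 36: go left to 17.
        17 is a leaf — visit 17.
      Visit 36.
      At 36: no right child.
Visit 4.
At 4: go right to 20.
  At 20: go left to 32.
    At 32: go left to 6.
      At 6: go left to 10.
        10 is a leaf — visit 10.
      Visit 6.
      At 6: go right to 1.
        1 is a leaf — visit 1.
    Visit 32.
    At 32: go right to 19.
      At 19: go left to 24.
        At 24: go left to 27.
          27 is a leaf — visit 27.
        Visit 24.
        At 24: no right child.
      Visit 19.
      At 19: go right to 13.
        13 is a leaf — visit 13.
  Visit 20.
  At 20: go right to 33.
    33 is a leaf — visit 33.
Full in-order sequence: 29, 26, 17, 36, 4, 10, 6, 1, 32, 27, 24, 19, 13, 20, 33.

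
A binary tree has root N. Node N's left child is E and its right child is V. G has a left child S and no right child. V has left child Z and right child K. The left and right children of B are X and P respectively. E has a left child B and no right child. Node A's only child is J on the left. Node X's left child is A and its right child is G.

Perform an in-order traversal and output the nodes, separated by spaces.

In-order visits the left subtree, then the node, then the right subtree.
At N: go left to E.
  At E: go left to B.
    At B: go left to X.
      At X: go left to A.
        At A: go left to J.
          J is a leaf — visit J.
        Visit A.
        At A: no right child.
      Visit X.
      At X: go right to G.
        At G: go left to S.
          S is a leaf — visit S.
        Visit G.
        At G: no right child.
    Visit B.
    At B: go right to P.
      P is a leaf — visit P.
  Visit E.
  At E: no right child.
Visit N.
At N: go right to V.
  At V: go left to Z.
    Z is a leaf — visit Z.
  Visit V.
  At V: go right to K.
    K is a leaf — visit K.

J A X S G B P E N Z V K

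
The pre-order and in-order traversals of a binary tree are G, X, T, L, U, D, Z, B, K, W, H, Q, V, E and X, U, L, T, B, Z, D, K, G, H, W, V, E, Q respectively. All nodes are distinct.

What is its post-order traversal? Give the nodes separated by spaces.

U L B Z K D T X H E V Q W G

The first element of pre-order is the root; it splits in-order into left and right subtrees.
Root G: left subtree has 8 nodes {X, U, L, T, B, Z, D, K}, right has 5 {H, W, V, E, Q}.
  Root X: left subtree has 0 nodes { }, right has 7 {U, L, T, B, Z, D, K}.
    Root T: left subtree has 2 nodes {U, L}, right has 4 {B, Z, D, K}.
      Root L: left subtree has 1 node {U}, right has 0 { }.
      Root D: left subtree has 2 nodes {B, Z}, right has 1 {K}.
        Root Z: left subtree has 1 node {B}, right has 0 { }.
  Root W: left subtree has 1 node {H}, right has 3 {V, E, Q}.
    Root Q: left subtree has 2 nodes {V, E}, right has 0 { }.
      Root V: left subtree has 0 nodes { }, right has 1 {E}.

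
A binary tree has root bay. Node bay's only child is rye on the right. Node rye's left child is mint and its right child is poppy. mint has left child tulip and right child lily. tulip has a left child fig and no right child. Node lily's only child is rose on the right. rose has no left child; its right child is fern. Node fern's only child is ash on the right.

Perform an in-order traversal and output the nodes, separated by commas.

In-order visits the left subtree, then the node, then the right subtree.
At bay: no left child.
Visit bay.
At bay: go right to rye.
  At rye: go left to mint.
    At mint: go left to tulip.
      At tulip: go left to fig.
        fig is a leaf — visit fig.
      Visit tulip.
      At tulip: no right child.
    Visit mint.
    At mint: go right to lily.
      At lily: no left child.
      Visit lily.
      At lily: go right to rose.
        At rose: no left child.
        Visit rose.
        At rose: go right to fern.
          At fern: no left child.
          Visit fern.
          At fern: go right to ash.
            ash is a leaf — visit ash.
  Visit rye.
  At rye: go right to poppy.
    poppy is a leaf — visit poppy.

bay, fig, tulip, mint, lily, rose, fern, ash, rye, poppy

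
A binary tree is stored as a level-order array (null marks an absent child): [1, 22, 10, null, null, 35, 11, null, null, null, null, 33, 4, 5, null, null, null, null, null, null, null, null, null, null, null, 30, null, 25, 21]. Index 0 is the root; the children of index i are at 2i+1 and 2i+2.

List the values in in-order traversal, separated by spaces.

22 1 33 35 30 4 10 25 5 21 11

In-order visits the left subtree, then the node, then the right subtree.
At 1: go left to 22.
  22 is a leaf — visit 22.
Visit 1.
At 1: go right to 10.
  At 10: go left to 35.
    At 35: go left to 33.
      33 is a leaf — visit 33.
    Visit 35.
    At 35: go right to 4.
      At 4: go left to 30.
        30 is a leaf — visit 30.
      Visit 4.
      At 4: no right child.
  Visit 10.
  At 10: go right to 11.
    At 11: go left to 5.
      At 5: go left to 25.
        25 is a leaf — visit 25.
      Visit 5.
      At 5: go right to 21.
        21 is a leaf — visit 21.
    Visit 11.
    At 11: no right child.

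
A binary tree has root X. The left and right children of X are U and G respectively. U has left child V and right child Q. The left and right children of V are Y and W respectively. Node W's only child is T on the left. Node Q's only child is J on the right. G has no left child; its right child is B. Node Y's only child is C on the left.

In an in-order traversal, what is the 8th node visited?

J

In-order visits the left subtree, then the node, then the right subtree.
At X: go left to U.
  At U: go left to V.
    At V: go left to Y.
      At Y: go left to C.
        C is a leaf — visit C.
      Visit Y.
      At Y: no right child.
    Visit V.
    At V: go right to W.
      At W: go left to T.
        T is a leaf — visit T.
      Visit W.
      At W: no right child.
  Visit U.
  At U: go right to Q.
    At Q: no left child.
    Visit Q.
    At Q: go right to J.
      J is a leaf — visit J.
Visit X.
At X: go right to G.
  At G: no left child.
  Visit G.
  At G: go right to B.
    B is a leaf — visit B.
Full in-order sequence: C, Y, V, T, W, U, Q, J, X, G, B.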